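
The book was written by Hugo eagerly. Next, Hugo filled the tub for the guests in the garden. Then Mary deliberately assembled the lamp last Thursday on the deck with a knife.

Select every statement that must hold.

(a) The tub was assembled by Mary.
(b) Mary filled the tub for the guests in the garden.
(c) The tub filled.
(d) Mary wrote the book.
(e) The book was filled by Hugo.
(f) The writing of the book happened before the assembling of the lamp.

(a) Not entailed — Mary assembled the lamp, not the tub; the tub belongs to the filling event.
(b) Not entailed — the passage has Hugo filling the tub, not Mary.
(c) Entailed — 'Hugo filled the tub' is causative; it entails the inchoative 'the tub filled'.
(d) Not entailed — the passage has Hugo writing the book, not Mary.
(e) Not entailed — Hugo filled the tub, not the book; the book belongs to the writing event.
(f) Entailed — the narrative places the writing before the assembling.

(c), (f)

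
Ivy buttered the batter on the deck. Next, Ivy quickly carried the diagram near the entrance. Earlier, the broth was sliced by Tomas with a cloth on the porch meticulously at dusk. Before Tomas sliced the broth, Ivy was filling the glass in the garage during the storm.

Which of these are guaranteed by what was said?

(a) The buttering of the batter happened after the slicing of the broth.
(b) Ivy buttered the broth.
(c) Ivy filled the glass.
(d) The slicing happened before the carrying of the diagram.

(d)

(a) Not entailed — the narrative doesn't order the slicing relative to the buttering.
(b) Not entailed — Ivy buttered the batter, not the broth; the broth belongs to the slicing event.
(c) Not entailed — 'was filling' is progressive on an accomplishment; it does not entail the completed 'filled'.
(d) Entailed — the narrative places the slicing before the carrying.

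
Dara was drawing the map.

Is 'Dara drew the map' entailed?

no

'was drawing' is progressive; for an accomplishment like 'draw the map', it doesn't entail completion.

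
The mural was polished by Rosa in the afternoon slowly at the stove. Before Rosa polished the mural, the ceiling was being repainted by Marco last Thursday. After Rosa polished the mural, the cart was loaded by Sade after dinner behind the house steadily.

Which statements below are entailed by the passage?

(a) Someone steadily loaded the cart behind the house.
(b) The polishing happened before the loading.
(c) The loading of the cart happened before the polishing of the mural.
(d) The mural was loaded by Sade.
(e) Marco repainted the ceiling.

(a) Entailed — the original entails any weakening of itself; this just drops 'after dinner' and generalizes the agent.
(b) Entailed — the narrative places the polishing before the loading.
(c) Not entailed — the narrative places the polishing before the loading, not after.
(d) Not entailed — Sade loaded the cart, not the mural; the mural belongs to the polishing event.
(e) Not entailed — 'was repainting' is progressive on an accomplishment; it does not entail the completed 'repainted'.

(a), (b)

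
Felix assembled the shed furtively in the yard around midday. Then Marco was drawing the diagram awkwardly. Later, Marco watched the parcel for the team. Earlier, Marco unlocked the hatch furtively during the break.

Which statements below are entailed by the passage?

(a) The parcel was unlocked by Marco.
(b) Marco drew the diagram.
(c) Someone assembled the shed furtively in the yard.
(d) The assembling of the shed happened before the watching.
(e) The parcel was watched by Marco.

(a) Not entailed — Marco unlocked the hatch, not the parcel; the parcel belongs to the watching event.
(b) Not entailed — 'was drawing' is progressive on an accomplishment; it does not entail the completed 'drew'.
(c) Entailed — this follows by dropping conjuncts from the assembling event's description.
(d) Entailed — the narrative places the assembling before the watching.
(e) Entailed — this follows by dropping conjuncts from the watching event's description.

(c), (d), (e)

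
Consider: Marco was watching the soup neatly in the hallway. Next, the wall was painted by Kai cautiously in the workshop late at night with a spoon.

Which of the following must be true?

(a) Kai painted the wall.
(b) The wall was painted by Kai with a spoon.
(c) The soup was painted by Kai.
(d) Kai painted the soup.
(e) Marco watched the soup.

(a), (b), (e)

(a) Entailed — the original entails any weakening of itself; this just drops 'with a spoon', 'in the workshop', 'cautiously', 'late at night'.
(b) Entailed — every conjunct here is already in the original painting event.
(c) Not entailed — Kai painted the wall, not the soup; the soup belongs to the watching event.
(d) Not entailed — Kai painted the wall, not the soup; the soup belongs to the watching event.
(e) Entailed — 'watch' is an activity; 'was watching' entails that some watching happened, so 'watched' holds.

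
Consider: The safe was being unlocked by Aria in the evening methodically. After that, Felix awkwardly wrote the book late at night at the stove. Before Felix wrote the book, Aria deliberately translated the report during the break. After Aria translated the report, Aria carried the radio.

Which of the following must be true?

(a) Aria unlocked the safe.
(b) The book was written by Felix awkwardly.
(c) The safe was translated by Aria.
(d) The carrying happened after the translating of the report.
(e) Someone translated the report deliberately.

(b), (d), (e)

(a) Not entailed — 'was unlocking' is progressive on an accomplishment; it does not entail the completed 'unlocked'.
(b) Entailed — dropping 'late at night', 'at the stove' leaves a sub-description the original still satisfies.
(c) Not entailed — Aria translated the report, not the safe; the safe belongs to the unlocking event.
(d) Entailed — the narrative places the translating before the carrying.
(e) Entailed — every conjunct here is already in the original translating event.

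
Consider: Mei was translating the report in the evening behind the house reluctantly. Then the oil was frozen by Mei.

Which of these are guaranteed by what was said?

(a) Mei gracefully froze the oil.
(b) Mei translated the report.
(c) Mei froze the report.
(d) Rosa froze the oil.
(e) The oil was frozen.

(a) Not entailed — 'gracefully' adds information not in the original event.
(b) Not entailed — 'was translating' is progressive on an accomplishment; it does not entail the completed 'translated'.
(c) Not entailed — Mei froze the oil, not the report; the report belongs to the translating event.
(d) Not entailed — the passage has Mei freezing the oil, not Rosa.
(e) Entailed — this follows by dropping conjuncts from the freezing event's description.

(e)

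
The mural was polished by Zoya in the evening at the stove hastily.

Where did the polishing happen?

'at the stove' marks the location of the polishing event.

at the stove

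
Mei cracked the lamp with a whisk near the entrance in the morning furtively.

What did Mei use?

'with a whisk' marks the instrument of the cracking event.

a whisk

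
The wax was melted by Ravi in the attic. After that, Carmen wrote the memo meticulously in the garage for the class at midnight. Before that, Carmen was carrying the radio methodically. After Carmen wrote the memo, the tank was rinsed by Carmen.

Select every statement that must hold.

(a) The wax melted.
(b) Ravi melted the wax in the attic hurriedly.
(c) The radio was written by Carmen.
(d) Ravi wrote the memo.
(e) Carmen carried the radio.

(a) Entailed — 'Ravi melted the wax' is causative; it entails the inchoative 'the wax melted'.
(b) Not entailed — 'hurriedly' adds information not in the original event.
(c) Not entailed — Carmen wrote the memo, not the radio; the radio belongs to the carrying event.
(d) Not entailed — the passage has Carmen writing the memo, not Ravi.
(e) Entailed — 'carry' is an activity; 'was carrying' entails that some carrying happened, so 'carried' holds.

(a), (e)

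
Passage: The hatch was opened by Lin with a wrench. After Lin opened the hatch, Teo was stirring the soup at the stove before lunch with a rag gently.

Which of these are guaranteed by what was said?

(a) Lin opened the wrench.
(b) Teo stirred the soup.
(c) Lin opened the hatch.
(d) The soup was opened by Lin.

(a) Not entailed — the wrench is the instrument, not what was opened.
(b) Entailed — 'stir' is an activity; 'was stirring' entails that some stirring happened, so 'stirred' holds.
(c) Entailed — this follows by dropping conjuncts from the opening event's description.
(d) Not entailed — Lin opened the hatch, not the soup; the soup belongs to the stirring event.

(b), (c)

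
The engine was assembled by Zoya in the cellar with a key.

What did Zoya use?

a key

'with a key' marks the instrument of the assembling event.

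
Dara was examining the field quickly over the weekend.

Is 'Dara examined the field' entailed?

yes

'examine' is atelic; if Dara was examining the field, then Dara examined the field (for some time).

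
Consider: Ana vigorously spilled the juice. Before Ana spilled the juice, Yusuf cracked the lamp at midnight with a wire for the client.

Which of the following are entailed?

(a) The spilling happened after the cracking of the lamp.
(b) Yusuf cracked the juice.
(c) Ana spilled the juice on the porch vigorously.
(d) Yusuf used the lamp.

(a) Entailed — the narrative places the cracking before the spilling.
(b) Not entailed — Yusuf cracked the lamp, not the juice; the juice belongs to the spilling event.
(c) Not entailed — 'on the porch' adds information not in the original event.
(d) Not entailed — the lamp is the patient, not an instrument — Yusuf used a wire.

(a)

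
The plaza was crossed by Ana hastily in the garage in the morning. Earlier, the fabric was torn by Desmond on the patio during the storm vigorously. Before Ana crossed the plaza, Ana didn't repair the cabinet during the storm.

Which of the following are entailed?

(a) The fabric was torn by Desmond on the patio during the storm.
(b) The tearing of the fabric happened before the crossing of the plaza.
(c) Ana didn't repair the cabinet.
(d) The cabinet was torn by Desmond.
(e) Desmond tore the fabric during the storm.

(a), (b), (e)

(a) Entailed — every conjunct here is already in the original tearing event.
(b) Entailed — the narrative places the tearing before the crossing.
(c) Not entailed — dropping 'during the storm' under negation is not valid — the original leaves open that Ana repaired the cabinet some other way.
(d) Not entailed — Desmond tore the fabric, not the cabinet; the cabinet belongs to the repairing event.
(e) Entailed — dropping 'vigorously', 'on the patio' leaves a sub-description the original still satisfies.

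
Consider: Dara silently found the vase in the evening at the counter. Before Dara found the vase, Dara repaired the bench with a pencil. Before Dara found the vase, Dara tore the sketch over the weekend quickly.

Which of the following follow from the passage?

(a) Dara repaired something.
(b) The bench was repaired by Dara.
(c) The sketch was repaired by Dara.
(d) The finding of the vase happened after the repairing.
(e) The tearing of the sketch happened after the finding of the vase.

(a) Entailed — dropping 'with a pencil' and generalizing the patient leaves a sub-description the original still satisfies.
(b) Entailed — every conjunct here is already in the original repairing event.
(c) Not entailed — Dara repaired the bench, not the sketch; the sketch belongs to the tearing event.
(d) Entailed — the narrative places the repairing before the finding.
(e) Not entailed — the narrative places the tearing before the finding, not after.

(a), (b), (d)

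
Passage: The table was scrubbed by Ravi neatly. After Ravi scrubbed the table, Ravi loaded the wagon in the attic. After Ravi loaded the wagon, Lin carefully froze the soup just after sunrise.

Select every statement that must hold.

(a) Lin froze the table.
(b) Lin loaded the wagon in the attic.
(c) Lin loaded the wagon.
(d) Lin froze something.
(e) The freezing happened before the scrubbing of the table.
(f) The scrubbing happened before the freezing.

(d), (f)

(a) Not entailed — Lin froze the soup, not the table; the table belongs to the scrubbing event.
(b) Not entailed — the passage has Ravi loading the wagon, not Lin.
(c) Not entailed — the passage has Ravi loading the wagon, not Lin.
(d) Entailed — this follows by dropping conjuncts from the freezing event's description.
(e) Not entailed — the narrative places the scrubbing before the freezing, not after.
(f) Entailed — the narrative places the scrubbing before the freezing.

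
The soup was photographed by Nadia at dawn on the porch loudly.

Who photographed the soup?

Nadia

'Nadia' marks the agent of the photographing event.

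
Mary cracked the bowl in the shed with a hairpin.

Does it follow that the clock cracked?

Nothing is said about any clock; only the bowl is affected.

no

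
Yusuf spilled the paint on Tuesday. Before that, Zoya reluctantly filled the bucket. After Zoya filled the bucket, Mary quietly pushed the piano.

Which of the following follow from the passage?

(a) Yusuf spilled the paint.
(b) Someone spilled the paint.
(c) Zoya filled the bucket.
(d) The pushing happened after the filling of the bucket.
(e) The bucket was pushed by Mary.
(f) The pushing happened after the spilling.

(a), (b), (c), (d)

(a) Entailed — the original entails any weakening of itself; this just drops 'on Tuesday'.
(b) Entailed — dropping 'on Tuesday' and generalizing the agent leaves a sub-description the original still satisfies.
(c) Entailed — this follows by dropping conjuncts from the filling event's description.
(d) Entailed — the narrative places the filling before the pushing.
(e) Not entailed — Mary pushed the piano, not the bucket; the bucket belongs to the filling event.
(f) Not entailed — the narrative doesn't order the spilling relative to the pushing.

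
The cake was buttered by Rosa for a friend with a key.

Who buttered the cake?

'Rosa' marks the agent of the buttering event.

Rosa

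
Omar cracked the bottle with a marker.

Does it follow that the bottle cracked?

'Omar cracked the bottle' is the causative; it entails the inchoative 'the bottle cracked'.

yes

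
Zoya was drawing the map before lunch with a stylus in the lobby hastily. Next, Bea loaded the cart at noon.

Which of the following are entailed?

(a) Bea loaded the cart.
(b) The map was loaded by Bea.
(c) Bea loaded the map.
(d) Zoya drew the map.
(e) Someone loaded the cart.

(a), (e)

(a) Entailed — this follows by dropping conjuncts from the loading event's description.
(b) Not entailed — Bea loaded the cart, not the map; the map belongs to the drawing event.
(c) Not entailed — Bea loaded the cart, not the map; the map belongs to the drawing event.
(d) Not entailed — 'was drawing' is progressive on an accomplishment; it does not entail the completed 'drew'.
(e) Entailed — dropping 'at noon' and generalizing the agent leaves a sub-description the original still satisfies.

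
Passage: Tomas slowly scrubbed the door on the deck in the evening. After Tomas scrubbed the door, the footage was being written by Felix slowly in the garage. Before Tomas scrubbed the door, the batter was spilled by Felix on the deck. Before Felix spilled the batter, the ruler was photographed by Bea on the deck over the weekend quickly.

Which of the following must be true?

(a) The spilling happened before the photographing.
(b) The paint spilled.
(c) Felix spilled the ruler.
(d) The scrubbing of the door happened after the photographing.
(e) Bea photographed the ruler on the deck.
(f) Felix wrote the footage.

(a) Not entailed — the narrative places the photographing before the spilling, not after.
(b) Not entailed — the batter is what spilled, not the paint.
(c) Not entailed — Felix spilled the batter, not the ruler; the ruler belongs to the photographing event.
(d) Entailed — the narrative places the photographing before the scrubbing.
(e) Entailed — this follows by dropping conjuncts from the photographing event's description.
(f) Not entailed — 'was writing' is progressive on an accomplishment; it does not entail the completed 'wrote'.

(d), (e)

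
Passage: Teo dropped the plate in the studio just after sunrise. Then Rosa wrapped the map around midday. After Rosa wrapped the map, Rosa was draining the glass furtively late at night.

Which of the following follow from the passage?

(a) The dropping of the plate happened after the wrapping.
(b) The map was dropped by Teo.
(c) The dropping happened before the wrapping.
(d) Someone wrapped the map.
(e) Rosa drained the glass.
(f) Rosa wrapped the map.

(c), (d), (f)

(a) Not entailed — the narrative places the dropping before the wrapping, not after.
(b) Not entailed — Teo dropped the plate, not the map; the map belongs to the wrapping event.
(c) Entailed — the narrative places the dropping before the wrapping.
(d) Entailed — dropping 'around midday' and generalizing the agent leaves a sub-description the original still satisfies.
(e) Not entailed — 'was draining' is progressive on an accomplishment; it does not entail the completed 'drained'.
(f) Entailed — the original entails any weakening of itself; this just drops 'around midday'.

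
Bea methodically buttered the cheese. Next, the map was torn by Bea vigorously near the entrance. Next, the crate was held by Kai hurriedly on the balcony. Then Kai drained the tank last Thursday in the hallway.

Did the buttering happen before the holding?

yes

The narrative orders the buttering before the holding.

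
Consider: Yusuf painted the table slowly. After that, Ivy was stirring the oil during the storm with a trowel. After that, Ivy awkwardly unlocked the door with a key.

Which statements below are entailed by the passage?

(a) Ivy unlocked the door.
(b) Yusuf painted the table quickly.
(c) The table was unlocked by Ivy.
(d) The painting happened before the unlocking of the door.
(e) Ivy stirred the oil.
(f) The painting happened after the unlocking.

(a), (d), (e)

(a) Entailed — dropping 'awkwardly', 'with a key' leaves a sub-description the original still satisfies.
(b) Not entailed — 'quickly' adds a manner not in (and inconsistent with) the original.
(c) Not entailed — Ivy unlocked the door, not the table; the table belongs to the painting event.
(d) Entailed — the narrative places the painting before the unlocking.
(e) Entailed — 'stir' is an activity; 'was stirring' entails that some stirring happened, so 'stirred' holds.
(f) Not entailed — the narrative places the painting before the unlocking, not after.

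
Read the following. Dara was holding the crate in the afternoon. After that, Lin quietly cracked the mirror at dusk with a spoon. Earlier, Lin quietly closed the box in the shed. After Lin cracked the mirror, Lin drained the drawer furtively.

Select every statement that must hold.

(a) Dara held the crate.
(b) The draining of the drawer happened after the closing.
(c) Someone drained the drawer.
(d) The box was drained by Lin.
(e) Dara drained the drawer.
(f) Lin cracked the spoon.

(a) Entailed — 'hold' is an activity; 'was holding' entails that some holding happened, so 'held' holds.
(b) Entailed — the narrative places the closing before the draining.
(c) Entailed — dropping 'furtively' and generalizing the agent leaves a sub-description the original still satisfies.
(d) Not entailed — Lin drained the drawer, not the box; the box belongs to the closing event.
(e) Not entailed — the passage has Lin draining the drawer, not Dara.
(f) Not entailed — the spoon is the instrument, not what was cracked.

(a), (b), (c)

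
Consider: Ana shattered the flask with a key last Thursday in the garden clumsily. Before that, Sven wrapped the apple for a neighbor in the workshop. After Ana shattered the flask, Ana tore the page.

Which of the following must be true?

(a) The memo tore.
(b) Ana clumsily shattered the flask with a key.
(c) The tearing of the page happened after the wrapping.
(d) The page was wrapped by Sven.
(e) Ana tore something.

(b), (c), (e)

(a) Not entailed — the page is what tore, not the memo.
(b) Entailed — this follows by dropping conjuncts from the shattering event's description.
(c) Entailed — the narrative places the wrapping before the tearing.
(d) Not entailed — Sven wrapped the apple, not the page; the page belongs to the tearing event.
(e) Entailed — every conjunct here is already in the original tearing event.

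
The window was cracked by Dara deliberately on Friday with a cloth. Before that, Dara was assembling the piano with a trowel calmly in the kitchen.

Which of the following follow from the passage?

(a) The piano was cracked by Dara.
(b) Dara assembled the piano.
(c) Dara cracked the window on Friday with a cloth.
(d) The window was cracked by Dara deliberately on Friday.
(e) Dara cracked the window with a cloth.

(c), (d), (e)

(a) Not entailed — Dara cracked the window, not the piano; the piano belongs to the assembling event.
(b) Not entailed — 'was assembling' is progressive on an accomplishment; it does not entail the completed 'assembled'.
(c) Entailed — this follows by dropping conjuncts from the cracking event's description.
(d) Entailed — every conjunct here is already in the original cracking event.
(e) Entailed — every conjunct here is already in the original cracking event.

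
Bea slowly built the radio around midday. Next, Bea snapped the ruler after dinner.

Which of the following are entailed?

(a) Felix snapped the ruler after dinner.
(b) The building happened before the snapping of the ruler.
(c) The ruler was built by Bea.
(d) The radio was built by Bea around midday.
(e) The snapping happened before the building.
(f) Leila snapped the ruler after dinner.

(b), (d)

(a) Not entailed — the passage has Bea snapping the ruler, not Felix.
(b) Entailed — the narrative places the building before the snapping.
(c) Not entailed — Bea built the radio, not the ruler; the ruler belongs to the snapping event.
(d) Entailed — the original entails any weakening of itself; this just drops 'slowly'.
(e) Not entailed — the narrative places the building before the snapping, not after.
(f) Not entailed — the passage has Bea snapping the ruler, not Leila.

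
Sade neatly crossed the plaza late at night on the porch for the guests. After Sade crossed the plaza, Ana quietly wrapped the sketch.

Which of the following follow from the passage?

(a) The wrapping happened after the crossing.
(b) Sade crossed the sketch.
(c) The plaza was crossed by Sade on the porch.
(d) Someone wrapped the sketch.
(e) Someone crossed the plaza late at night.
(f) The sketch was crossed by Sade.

(a), (c), (d), (e)

(a) Entailed — the narrative places the crossing before the wrapping.
(b) Not entailed — Sade crossed the plaza, not the sketch; the sketch belongs to the wrapping event.
(c) Entailed — every conjunct here is already in the original crossing event.
(d) Entailed — the original entails any weakening of itself; this just drops 'quietly' and generalizes the agent.
(e) Entailed — this follows by dropping conjuncts from the crossing event's description.
(f) Not entailed — Sade crossed the plaza, not the sketch; the sketch belongs to the wrapping event.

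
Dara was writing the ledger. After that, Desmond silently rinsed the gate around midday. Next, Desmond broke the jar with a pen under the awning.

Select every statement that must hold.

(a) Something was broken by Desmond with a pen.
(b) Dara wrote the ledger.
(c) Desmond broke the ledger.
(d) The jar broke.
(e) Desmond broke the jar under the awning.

(a), (d), (e)

(a) Entailed — this follows by dropping conjuncts from the breaking event's description.
(b) Not entailed — 'was writing' is progressive on an accomplishment; it does not entail the completed 'wrote'.
(c) Not entailed — Desmond broke the jar, not the ledger; the ledger belongs to the writing event.
(d) Entailed — 'Desmond broke the jar' is causative; it entails the inchoative 'the jar broke'.
(e) Entailed — every conjunct here is already in the original breaking event.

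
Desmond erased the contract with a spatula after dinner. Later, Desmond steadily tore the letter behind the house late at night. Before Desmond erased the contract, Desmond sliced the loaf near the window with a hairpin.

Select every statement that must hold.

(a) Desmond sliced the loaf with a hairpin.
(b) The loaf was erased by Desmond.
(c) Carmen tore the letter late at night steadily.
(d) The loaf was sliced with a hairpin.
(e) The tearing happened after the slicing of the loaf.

(a), (d), (e)

(a) Entailed — dropping 'near the window' leaves a sub-description the original still satisfies.
(b) Not entailed — Desmond erased the contract, not the loaf; the loaf belongs to the slicing event.
(c) Not entailed — the passage has Desmond tearing the letter, not Carmen.
(d) Entailed — this follows by dropping conjuncts from the slicing event's description.
(e) Entailed — the narrative places the slicing before the tearing.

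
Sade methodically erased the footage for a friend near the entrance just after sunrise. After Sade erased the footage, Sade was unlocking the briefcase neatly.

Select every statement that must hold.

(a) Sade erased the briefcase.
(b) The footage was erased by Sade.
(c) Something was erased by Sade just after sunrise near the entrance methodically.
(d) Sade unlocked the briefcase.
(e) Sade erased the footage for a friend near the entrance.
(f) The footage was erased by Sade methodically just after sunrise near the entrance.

(b), (c), (e), (f)

(a) Not entailed — Sade erased the footage, not the briefcase; the briefcase belongs to the unlocking event.
(b) Entailed — dropping 'methodically', 'just after sunrise', 'near the entrance', 'for a friend' leaves a sub-description the original still satisfies.
(c) Entailed — this follows by dropping conjuncts from the erasing event's description.
(d) Not entailed — 'was unlocking' is progressive on an accomplishment; it does not entail the completed 'unlocked'.
(e) Entailed — the original entails any weakening of itself; this just drops 'methodically', 'just after sunrise'.
(f) Entailed — dropping 'for a friend' leaves a sub-description the original still satisfies.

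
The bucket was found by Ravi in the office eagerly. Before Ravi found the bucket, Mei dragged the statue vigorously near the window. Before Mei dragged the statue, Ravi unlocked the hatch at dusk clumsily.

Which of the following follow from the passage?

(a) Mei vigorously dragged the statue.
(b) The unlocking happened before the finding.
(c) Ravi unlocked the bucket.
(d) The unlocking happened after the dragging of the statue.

(a) Entailed — dropping 'near the window' leaves a sub-description the original still satisfies.
(b) Entailed — the narrative places the unlocking before the finding.
(c) Not entailed — Ravi unlocked the hatch, not the bucket; the bucket belongs to the finding event.
(d) Not entailed — the narrative places the unlocking before the dragging, not after.

(a), (b)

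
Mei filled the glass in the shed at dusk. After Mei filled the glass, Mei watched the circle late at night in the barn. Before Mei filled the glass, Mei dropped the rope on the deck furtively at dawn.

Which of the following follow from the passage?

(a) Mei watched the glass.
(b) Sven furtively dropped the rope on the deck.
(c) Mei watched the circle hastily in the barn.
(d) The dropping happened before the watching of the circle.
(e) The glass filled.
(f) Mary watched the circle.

(a) Not entailed — Mei watched the circle, not the glass; the glass belongs to the filling event.
(b) Not entailed — the passage has Mei dropping the rope, not Sven.
(c) Not entailed — 'hastily' adds information not in the original event.
(d) Entailed — the narrative places the dropping before the watching.
(e) Entailed — 'Mei filled the glass' is causative; it entails the inchoative 'the glass filled'.
(f) Not entailed — the passage has Mei watching the circle, not Mary.

(d), (e)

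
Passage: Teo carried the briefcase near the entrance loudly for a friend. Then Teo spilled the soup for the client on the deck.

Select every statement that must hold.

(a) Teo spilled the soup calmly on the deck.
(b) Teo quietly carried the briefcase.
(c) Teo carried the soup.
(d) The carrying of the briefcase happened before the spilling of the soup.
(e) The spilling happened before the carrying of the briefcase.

(a) Not entailed — 'calmly' adds information not in the original event.
(b) Not entailed — 'quietly' adds a manner not in (and inconsistent with) the original.
(c) Not entailed — Teo carried the briefcase, not the soup; the soup belongs to the spilling event.
(d) Entailed — the narrative places the carrying before the spilling.
(e) Not entailed — the narrative places the carrying before the spilling, not after.

(d)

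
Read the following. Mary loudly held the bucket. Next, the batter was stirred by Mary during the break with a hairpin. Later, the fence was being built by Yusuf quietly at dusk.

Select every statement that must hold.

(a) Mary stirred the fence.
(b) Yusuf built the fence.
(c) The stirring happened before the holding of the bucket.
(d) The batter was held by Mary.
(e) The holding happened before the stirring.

(e)

(a) Not entailed — Mary stirred the batter, not the fence; the fence belongs to the building event.
(b) Not entailed — 'was building' is progressive on an accomplishment; it does not entail the completed 'built'.
(c) Not entailed — the narrative places the holding before the stirring, not after.
(d) Not entailed — Mary held the bucket, not the batter; the batter belongs to the stirring event.
(e) Entailed — the narrative places the holding before the stirring.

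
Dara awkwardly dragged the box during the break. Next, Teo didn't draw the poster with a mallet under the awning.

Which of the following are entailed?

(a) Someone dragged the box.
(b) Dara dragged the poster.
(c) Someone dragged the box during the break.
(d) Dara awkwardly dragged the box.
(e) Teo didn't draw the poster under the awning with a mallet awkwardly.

(a) Entailed — every conjunct here is already in the original dragging event.
(b) Not entailed — Dara dragged the box, not the poster; the poster belongs to the drawing event.
(c) Entailed — this follows by dropping conjuncts from the dragging event's description.
(d) Entailed — every conjunct here is already in the original dragging event.
(e) Entailed — under negation, adding a further restriction is entailed: if no such drawing event occurred, none occurred awkwardly either.

(a), (c), (d), (e)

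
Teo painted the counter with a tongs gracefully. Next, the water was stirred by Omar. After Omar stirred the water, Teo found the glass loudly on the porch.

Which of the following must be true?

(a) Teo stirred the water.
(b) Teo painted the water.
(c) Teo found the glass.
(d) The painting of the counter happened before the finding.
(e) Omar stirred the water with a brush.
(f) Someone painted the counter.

(c), (d), (f)

(a) Not entailed — the passage has Omar stirring the water, not Teo.
(b) Not entailed — Teo painted the counter, not the water; the water belongs to the stirring event.
(c) Entailed — every conjunct here is already in the original finding event.
(d) Entailed — the narrative places the painting before the finding.
(e) Not entailed — 'with a brush' adds information not in the original event.
(f) Entailed — the original entails any weakening of itself; this just drops 'with a tongs', 'gracefully' and generalizes the agent.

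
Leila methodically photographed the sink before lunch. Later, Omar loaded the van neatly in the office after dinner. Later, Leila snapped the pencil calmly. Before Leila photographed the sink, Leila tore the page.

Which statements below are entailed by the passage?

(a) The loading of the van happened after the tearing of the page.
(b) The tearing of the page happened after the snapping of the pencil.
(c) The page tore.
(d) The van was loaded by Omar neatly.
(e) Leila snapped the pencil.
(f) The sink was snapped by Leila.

(a), (c), (d), (e)

(a) Entailed — the narrative places the tearing before the loading.
(b) Not entailed — the narrative places the tearing before the snapping, not after.
(c) Entailed — 'Leila tore the page' is causative; it entails the inchoative 'the page tore'.
(d) Entailed — the original entails any weakening of itself; this just drops 'in the office', 'after dinner'.
(e) Entailed — dropping 'calmly' leaves a sub-description the original still satisfies.
(f) Not entailed — Leila snapped the pencil, not the sink; the sink belongs to the photographing event.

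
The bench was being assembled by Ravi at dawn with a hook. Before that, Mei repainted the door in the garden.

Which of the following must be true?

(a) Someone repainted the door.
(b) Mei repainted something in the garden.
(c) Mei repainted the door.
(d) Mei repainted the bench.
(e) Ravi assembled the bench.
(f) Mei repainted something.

(a) Entailed — this follows by dropping conjuncts from the repainting event's description.
(b) Entailed — the original entails any weakening of itself; this just generalizes the patient.
(c) Entailed — every conjunct here is already in the original repainting event.
(d) Not entailed — Mei repainted the door, not the bench; the bench belongs to the assembling event.
(e) Not entailed — 'was assembling' is progressive on an accomplishment; it does not entail the completed 'assembled'.
(f) Entailed — every conjunct here is already in the original repainting event.

(a), (b), (c), (f)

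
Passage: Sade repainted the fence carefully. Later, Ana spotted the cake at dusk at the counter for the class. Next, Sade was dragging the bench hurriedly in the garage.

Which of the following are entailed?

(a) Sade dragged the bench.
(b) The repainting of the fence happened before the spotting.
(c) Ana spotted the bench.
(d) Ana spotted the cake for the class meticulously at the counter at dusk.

(a), (b)

(a) Entailed — 'drag' is an activity; 'was dragging' entails that some dragging happened, so 'dragged' holds.
(b) Entailed — the narrative places the repainting before the spotting.
(c) Not entailed — Ana spotted the cake, not the bench; the bench belongs to the dragging event.
(d) Not entailed — 'meticulously' adds information not in the original event.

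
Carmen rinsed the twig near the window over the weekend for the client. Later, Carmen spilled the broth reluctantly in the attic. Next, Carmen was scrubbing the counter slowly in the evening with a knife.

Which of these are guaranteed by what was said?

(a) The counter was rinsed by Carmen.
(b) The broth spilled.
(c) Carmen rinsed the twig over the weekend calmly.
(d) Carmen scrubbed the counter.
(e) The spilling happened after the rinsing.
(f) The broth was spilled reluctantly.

(b), (d), (e), (f)

(a) Not entailed — Carmen rinsed the twig, not the counter; the counter belongs to the scrubbing event.
(b) Entailed — 'Carmen spilled the broth' is causative; it entails the inchoative 'the broth spilled'.
(c) Not entailed — 'calmly' adds information not in the original event.
(d) Entailed — 'scrub' is an activity; 'was scrubbing' entails that some scrubbing happened, so 'scrubbed' holds.
(e) Entailed — the narrative places the rinsing before the spilling.
(f) Entailed — dropping 'in the attic' and generalizing the agent leaves a sub-description the original still satisfies.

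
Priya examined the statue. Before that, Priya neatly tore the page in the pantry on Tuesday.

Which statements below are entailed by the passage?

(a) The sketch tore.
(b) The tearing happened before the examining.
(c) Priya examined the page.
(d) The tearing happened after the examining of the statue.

(a) Not entailed — the page is what tore, not the sketch.
(b) Entailed — the narrative places the tearing before the examining.
(c) Not entailed — Priya examined the statue, not the page; the page belongs to the tearing event.
(d) Not entailed — the narrative places the tearing before the examining, not after.

(b)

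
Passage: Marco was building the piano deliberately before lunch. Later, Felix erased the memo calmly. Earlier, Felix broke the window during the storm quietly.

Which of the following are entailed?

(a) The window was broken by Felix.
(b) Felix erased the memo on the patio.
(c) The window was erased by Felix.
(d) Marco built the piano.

(a)

(a) Entailed — the original entails any weakening of itself; this just drops 'during the storm', 'quietly'.
(b) Not entailed — 'on the patio' adds information not in the original event.
(c) Not entailed — Felix erased the memo, not the window; the window belongs to the breaking event.
(d) Not entailed — 'was building' is progressive on an accomplishment; it does not entail the completed 'built'.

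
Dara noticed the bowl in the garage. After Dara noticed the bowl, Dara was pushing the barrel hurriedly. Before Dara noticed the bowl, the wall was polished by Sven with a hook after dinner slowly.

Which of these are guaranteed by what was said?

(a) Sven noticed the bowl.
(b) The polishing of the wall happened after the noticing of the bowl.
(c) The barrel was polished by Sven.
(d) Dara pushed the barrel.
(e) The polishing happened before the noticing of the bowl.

(a) Not entailed — the passage has Dara noticing the bowl, not Sven.
(b) Not entailed — the narrative places the polishing before the noticing, not after.
(c) Not entailed — Sven polished the wall, not the barrel; the barrel belongs to the pushing event.
(d) Entailed — 'push' is an activity; 'was pushing' entails that some pushing happened, so 'pushed' holds.
(e) Entailed — the narrative places the polishing before the noticing.

(d), (e)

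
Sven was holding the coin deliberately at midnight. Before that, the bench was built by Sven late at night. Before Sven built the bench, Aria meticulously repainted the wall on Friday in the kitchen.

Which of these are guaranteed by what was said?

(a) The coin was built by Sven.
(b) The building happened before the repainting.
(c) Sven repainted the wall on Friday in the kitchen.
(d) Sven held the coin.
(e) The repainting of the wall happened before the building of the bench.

(a) Not entailed — Sven built the bench, not the coin; the coin belongs to the holding event.
(b) Not entailed — the narrative places the repainting before the building, not after.
(c) Not entailed — the passage has Aria repainting the wall, not Sven.
(d) Entailed — 'hold' is an activity; 'was holding' entails that some holding happened, so 'held' holds.
(e) Entailed — the narrative places the repainting before the building.

(d), (e)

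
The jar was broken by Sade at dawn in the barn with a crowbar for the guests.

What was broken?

the jar

'the jar' marks the patient of the breaking event.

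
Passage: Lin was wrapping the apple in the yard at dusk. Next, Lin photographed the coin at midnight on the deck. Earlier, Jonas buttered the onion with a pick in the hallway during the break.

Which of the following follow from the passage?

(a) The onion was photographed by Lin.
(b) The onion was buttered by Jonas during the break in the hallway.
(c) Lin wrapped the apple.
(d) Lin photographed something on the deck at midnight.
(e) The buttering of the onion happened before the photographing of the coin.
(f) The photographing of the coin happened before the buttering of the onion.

(a) Not entailed — Lin photographed the coin, not the onion; the onion belongs to the buttering event.
(b) Entailed — the original entails any weakening of itself; this just drops 'with a pick'.
(c) Not entailed — 'was wrapping' is progressive on an accomplishment; it does not entail the completed 'wrapped'.
(d) Entailed — every conjunct here is already in the original photographing event.
(e) Entailed — the narrative places the buttering before the photographing.
(f) Not entailed — the narrative places the buttering before the photographing, not after.

(b), (d), (e)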